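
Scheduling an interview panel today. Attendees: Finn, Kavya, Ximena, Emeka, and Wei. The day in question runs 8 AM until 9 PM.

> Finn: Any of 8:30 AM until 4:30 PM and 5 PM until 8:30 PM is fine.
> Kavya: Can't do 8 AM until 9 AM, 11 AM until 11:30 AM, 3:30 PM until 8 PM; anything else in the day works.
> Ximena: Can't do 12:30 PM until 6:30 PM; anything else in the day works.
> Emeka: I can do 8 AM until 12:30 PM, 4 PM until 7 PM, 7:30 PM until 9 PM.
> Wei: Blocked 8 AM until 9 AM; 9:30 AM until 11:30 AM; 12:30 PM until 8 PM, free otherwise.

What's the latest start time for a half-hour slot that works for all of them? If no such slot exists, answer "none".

20:00

Finn free: 08:30-16:30, 17:00-20:30.
Kavya free: 09:00-11:00, 11:30-15:30, 20:00-21:00 (invert busy blocks within the working day).
Ximena free: 08:00-12:30, 18:30-21:00 (invert busy blocks within the working day).
Emeka free: 08:00-12:30, 16:00-19:00, 19:30-21:00.
Wei free: 09:00-09:30, 11:30-12:30, 20:00-21:00 (invert busy blocks within the working day).
Finn ∩ Kavya: 09:00-11:00, 11:30-15:30, 20:00-20:30.
Finn ∩ Kavya ∩ Ximena: 09:00-11:00, 11:30-12:30, 20:00-20:30.
Finn ∩ Kavya ∩ Ximena ∩ Emeka: 09:00-11:00, 11:30-12:30, 20:00-20:30.
Finn ∩ Kavya ∩ Ximena ∩ Emeka ∩ Wei: 09:00-09:30, 11:30-12:30, 20:00-20:30.
The last common window of at least 30 minutes is 20:00-20:30; a 30-minute meeting can start as late as 20:00 and still end by 20:30.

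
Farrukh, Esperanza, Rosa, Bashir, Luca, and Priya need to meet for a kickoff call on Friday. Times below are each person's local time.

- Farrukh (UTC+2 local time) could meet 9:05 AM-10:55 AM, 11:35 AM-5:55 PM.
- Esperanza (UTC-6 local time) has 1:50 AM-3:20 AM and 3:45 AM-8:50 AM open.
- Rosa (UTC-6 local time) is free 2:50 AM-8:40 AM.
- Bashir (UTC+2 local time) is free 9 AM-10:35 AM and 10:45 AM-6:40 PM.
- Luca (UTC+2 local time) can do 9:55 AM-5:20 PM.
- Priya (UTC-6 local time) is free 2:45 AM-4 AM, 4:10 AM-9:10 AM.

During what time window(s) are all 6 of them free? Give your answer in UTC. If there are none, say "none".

08:50-08:55, 09:45-10:00, 10:10-14:40

Farrukh in UTC: 07:05-08:55, 09:35-15:55 (subtract 2h to convert from UTC+2).
Esperanza in UTC: 07:50-09:20, 09:45-14:50 (add 6h to convert from UTC-6).
Rosa in UTC: 08:50-14:40 (add 6h to convert from UTC-6).
Bashir in UTC: 07:00-08:35, 08:45-16:40 (subtract 2h to convert from UTC+2).
Luca in UTC: 07:55-15:20 (subtract 2h to convert from UTC+2).
Priya in UTC: 08:45-10:00, 10:10-15:10 (add 6h to convert from UTC-6).
Farrukh ∩ Esperanza: 07:50-08:55, 09:45-14:50.
Farrukh ∩ Esperanza ∩ Rosa: 08:50-08:55, 09:45-14:40.
Farrukh ∩ Esperanza ∩ Rosa ∩ Bashir: 08:50-08:55, 09:45-14:40.
Farrukh ∩ Esperanza ∩ Rosa ∩ Bashir ∩ Luca: 08:50-08:55, 09:45-14:40.
Farrukh ∩ Esperanza ∩ Rosa ∩ Bashir ∩ Luca ∩ Priya: 08:50-08:55, 09:45-10:00, 10:10-14:40.
Those are the intersection windows.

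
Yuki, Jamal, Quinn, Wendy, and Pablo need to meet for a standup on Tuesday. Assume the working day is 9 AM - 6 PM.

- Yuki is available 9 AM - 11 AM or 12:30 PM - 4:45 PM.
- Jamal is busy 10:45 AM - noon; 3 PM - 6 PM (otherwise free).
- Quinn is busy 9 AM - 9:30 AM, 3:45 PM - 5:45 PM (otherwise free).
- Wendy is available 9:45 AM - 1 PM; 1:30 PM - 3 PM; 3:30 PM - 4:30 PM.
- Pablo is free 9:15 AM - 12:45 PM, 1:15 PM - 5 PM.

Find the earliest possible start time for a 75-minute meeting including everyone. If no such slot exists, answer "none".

Yuki free: 09:00-11:00, 12:30-16:45.
Jamal free: 09:00-10:45, 12:00-15:00 (invert busy blocks within the working day).
Quinn free: 09:30-15:45, 17:45-18:00 (invert busy blocks within the working day).
Wendy free: 09:45-13:00, 13:30-15:00, 15:30-16:30.
Pablo free: 09:15-12:45, 13:15-17:00.
Yuki ∩ Jamal: 09:00-10:45, 12:30-15:00.
Yuki ∩ Jamal ∩ Quinn: 09:30-10:45, 12:30-15:00.
Yuki ∩ Jamal ∩ Quinn ∩ Wendy: 09:45-10:45, 12:30-13:00, 13:30-15:00.
Yuki ∩ Jamal ∩ Quinn ∩ Wendy ∩ Pablo: 09:45-10:45, 12:30-12:45, 13:30-15:00.
The first common window of at least 75 minutes is 13:30-15:00, so the earliest start is 13:30.

13:30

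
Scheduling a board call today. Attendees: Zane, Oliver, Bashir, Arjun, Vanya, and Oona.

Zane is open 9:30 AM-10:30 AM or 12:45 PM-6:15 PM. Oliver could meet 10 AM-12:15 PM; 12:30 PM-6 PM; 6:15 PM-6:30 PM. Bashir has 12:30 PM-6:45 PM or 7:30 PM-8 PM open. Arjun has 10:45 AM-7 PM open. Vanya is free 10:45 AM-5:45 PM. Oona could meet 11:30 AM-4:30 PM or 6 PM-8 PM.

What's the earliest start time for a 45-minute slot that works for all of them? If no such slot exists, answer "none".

12:45

Zane ∩ Oliver: 10:00-10:30, 12:45-18:00.
Zane ∩ Oliver ∩ Bashir: 12:45-18:00.
Zane ∩ Oliver ∩ Bashir ∩ Arjun: 12:45-18:00.
Zane ∩ Oliver ∩ Bashir ∩ Arjun ∩ Vanya: 12:45-17:45.
Zane ∩ Oliver ∩ Bashir ∩ Arjun ∩ Vanya ∩ Oona: 12:45-16:30.
So the common availability across everyone is 12:45-16:30.
The first common window of at least 45 minutes is 12:45-16:30, so the earliest start is 12:45.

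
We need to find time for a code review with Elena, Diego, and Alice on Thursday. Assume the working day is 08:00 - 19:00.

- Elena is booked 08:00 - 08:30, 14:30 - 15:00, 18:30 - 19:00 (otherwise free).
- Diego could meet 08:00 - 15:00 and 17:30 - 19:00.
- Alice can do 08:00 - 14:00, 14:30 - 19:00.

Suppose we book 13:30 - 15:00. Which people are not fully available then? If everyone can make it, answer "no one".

Alice, Elena

Elena free: 08:30-14:30, 15:00-18:30 (invert busy blocks within the working day).
Diego free: 08:00-15:00, 17:30-19:00.
Alice free: 08:00-14:00, 14:30-19:00.
Elena: not fully free for 13:30-15:00. Diego: free for 13:30-15:00. Alice: not fully free for 13:30-15:00.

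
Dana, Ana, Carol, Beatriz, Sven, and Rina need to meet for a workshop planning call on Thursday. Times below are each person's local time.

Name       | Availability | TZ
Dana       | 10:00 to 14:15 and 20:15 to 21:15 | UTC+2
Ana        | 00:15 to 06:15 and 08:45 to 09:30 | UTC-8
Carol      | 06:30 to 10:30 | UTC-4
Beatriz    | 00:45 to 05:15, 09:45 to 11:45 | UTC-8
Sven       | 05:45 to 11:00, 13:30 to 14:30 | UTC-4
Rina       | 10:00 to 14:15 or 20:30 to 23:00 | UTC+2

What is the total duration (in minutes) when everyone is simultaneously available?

Dana in UTC: 08:00-12:15, 18:15-19:15 (subtract 2h to convert from UTC+2).
Ana in UTC: 08:15-14:15, 16:45-17:30 (add 8h to convert from UTC-8).
Carol in UTC: 10:30-14:30 (add 4h to convert from UTC-4).
Beatriz in UTC: 08:45-13:15, 17:45-19:45 (add 8h to convert from UTC-8).
Sven in UTC: 09:45-15:00, 17:30-18:30 (add 4h to convert from UTC-4).
Rina in UTC: 08:00-12:15, 18:30-21:00 (subtract 2h to convert from UTC+2).
Dana ∩ Ana: 08:15-12:15.
Dana ∩ Ana ∩ Carol: 10:30-12:15.
Dana ∩ Ana ∩ Carol ∩ Beatriz: 10:30-12:15.
Dana ∩ Ana ∩ Carol ∩ Beatriz ∩ Sven: 10:30-12:15.
Dana ∩ Ana ∩ Carol ∩ Beatriz ∩ Sven ∩ Rina: 10:30-12:15.
That's a single block of 105 minutes.

105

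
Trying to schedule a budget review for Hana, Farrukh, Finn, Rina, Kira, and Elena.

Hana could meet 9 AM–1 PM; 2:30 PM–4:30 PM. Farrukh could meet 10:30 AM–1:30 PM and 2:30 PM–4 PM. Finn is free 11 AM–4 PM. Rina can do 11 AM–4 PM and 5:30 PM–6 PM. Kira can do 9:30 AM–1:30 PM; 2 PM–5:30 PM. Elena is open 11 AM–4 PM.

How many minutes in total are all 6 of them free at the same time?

210

Hana ∩ Farrukh: 10:30-13:00, 14:30-16:00.
Hana ∩ Farrukh ∩ Finn: 11:00-13:00, 14:30-16:00.
Hana ∩ Farrukh ∩ Finn ∩ Rina: 11:00-13:00, 14:30-16:00.
Hana ∩ Farrukh ∩ Finn ∩ Rina ∩ Kira: 11:00-13:00, 14:30-16:00.
Hana ∩ Farrukh ∩ Finn ∩ Rina ∩ Kira ∩ Elena: 11:00-13:00, 14:30-16:00.
So the common availability across everyone is 11:00-13:00, 14:30-16:00.
Summing the common windows: 120 + 90 = 210 minutes.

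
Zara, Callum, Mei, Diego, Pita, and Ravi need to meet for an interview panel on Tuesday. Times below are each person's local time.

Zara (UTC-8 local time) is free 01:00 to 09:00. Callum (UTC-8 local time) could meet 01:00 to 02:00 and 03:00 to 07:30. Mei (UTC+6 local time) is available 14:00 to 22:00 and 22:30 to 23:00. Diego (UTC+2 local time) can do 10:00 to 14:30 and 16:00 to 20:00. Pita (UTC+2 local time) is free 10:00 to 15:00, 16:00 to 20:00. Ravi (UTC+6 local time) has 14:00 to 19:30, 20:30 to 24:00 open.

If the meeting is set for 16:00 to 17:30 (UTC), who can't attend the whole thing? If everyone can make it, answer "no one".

Callum, Mei, Zara

Zara in UTC: 09:00-17:00 (add 8h to convert from UTC-8).
Callum in UTC: 09:00-10:00, 11:00-15:30 (add 8h to convert from UTC-8).
Mei in UTC: 08:00-16:00, 16:30-17:00 (subtract 6h to convert from UTC+6).
Diego in UTC: 08:00-12:30, 14:00-18:00 (subtract 2h to convert from UTC+2).
Pita in UTC: 08:00-13:00, 14:00-18:00 (subtract 2h to convert from UTC+2).
Ravi in UTC: 08:00-13:30, 14:30-18:00 (subtract 6h to convert from UTC+6).
Zara: not fully free for 16:00-17:30. Callum: not fully free for 16:00-17:30. Mei: not fully free for 16:00-17:30. Diego: free for 16:00-17:30. Pita: free for 16:00-17:30. Ravi: free for 16:00-17:30.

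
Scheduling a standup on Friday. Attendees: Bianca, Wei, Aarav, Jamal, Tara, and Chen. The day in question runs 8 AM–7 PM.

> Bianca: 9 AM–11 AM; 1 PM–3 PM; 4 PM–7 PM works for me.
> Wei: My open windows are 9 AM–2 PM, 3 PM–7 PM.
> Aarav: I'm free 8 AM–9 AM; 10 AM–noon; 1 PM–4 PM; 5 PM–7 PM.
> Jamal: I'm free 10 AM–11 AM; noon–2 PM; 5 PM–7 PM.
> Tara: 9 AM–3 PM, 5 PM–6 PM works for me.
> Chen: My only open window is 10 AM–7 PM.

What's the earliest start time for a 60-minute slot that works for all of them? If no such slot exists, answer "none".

10:00

Bianca ∩ Wei: 09:00-11:00, 13:00-14:00, 16:00-19:00.
Bianca ∩ Wei ∩ Aarav: 10:00-11:00, 13:00-14:00, 17:00-19:00.
Bianca ∩ Wei ∩ Aarav ∩ Jamal: 10:00-11:00, 13:00-14:00, 17:00-19:00.
Bianca ∩ Wei ∩ Aarav ∩ Jamal ∩ Tara: 10:00-11:00, 13:00-14:00, 17:00-18:00.
Bianca ∩ Wei ∩ Aarav ∩ Jamal ∩ Tara ∩ Chen: 10:00-11:00, 13:00-14:00, 17:00-18:00.
The first common window of at least 60 minutes is 10:00-11:00, so the earliest start is 10:00.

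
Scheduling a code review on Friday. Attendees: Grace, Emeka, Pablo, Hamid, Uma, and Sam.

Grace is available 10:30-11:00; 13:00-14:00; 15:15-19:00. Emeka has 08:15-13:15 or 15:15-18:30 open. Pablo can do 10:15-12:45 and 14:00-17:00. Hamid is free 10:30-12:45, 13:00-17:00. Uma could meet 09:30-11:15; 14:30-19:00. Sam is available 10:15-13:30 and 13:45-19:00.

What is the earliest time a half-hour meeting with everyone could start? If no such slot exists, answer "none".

10:30

Grace ∩ Emeka: 10:30-11:00, 13:00-13:15, 15:15-18:30.
Grace ∩ Emeka ∩ Pablo: 10:30-11:00, 15:15-17:00.
Grace ∩ Emeka ∩ Pablo ∩ Hamid: 10:30-11:00, 15:15-17:00.
Grace ∩ Emeka ∩ Pablo ∩ Hamid ∩ Uma: 10:30-11:00, 15:15-17:00.
Grace ∩ Emeka ∩ Pablo ∩ Hamid ∩ Uma ∩ Sam: 10:30-11:00, 15:15-17:00.
The first common window of at least 30 minutes is 10:30-11:00, so the earliest start is 10:30.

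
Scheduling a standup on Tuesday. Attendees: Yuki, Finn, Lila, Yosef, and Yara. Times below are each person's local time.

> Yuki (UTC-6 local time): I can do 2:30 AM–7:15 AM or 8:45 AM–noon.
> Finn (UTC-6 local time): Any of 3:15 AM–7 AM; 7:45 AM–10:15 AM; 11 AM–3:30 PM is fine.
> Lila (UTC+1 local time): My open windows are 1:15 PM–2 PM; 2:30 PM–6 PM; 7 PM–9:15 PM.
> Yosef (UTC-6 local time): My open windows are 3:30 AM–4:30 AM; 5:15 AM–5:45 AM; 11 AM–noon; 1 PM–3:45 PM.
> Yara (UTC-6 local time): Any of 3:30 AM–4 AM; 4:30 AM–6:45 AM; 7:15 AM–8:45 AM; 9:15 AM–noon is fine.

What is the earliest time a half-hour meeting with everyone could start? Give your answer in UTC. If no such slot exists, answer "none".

none

Yuki in UTC: 08:30-13:15, 14:45-18:00 (add 6h to convert from UTC-6).
Finn in UTC: 09:15-13:00, 13:45-16:15, 17:00-21:30 (add 6h to convert from UTC-6).
Lila in UTC: 12:15-13:00, 13:30-17:00, 18:00-20:15 (subtract 1h to convert from UTC+1).
Yosef in UTC: 09:30-10:30, 11:15-11:45, 17:00-18:00, 19:00-21:45 (add 6h to convert from UTC-6).
Yara in UTC: 09:30-10:00, 10:30-12:45, 13:15-14:45, 15:15-18:00 (add 6h to convert from UTC-6).
Yuki ∩ Finn: 09:15-13:00, 14:45-16:15, 17:00-18:00.
Yuki ∩ Finn ∩ Lila: 12:15-13:00, 14:45-16:15.
Yuki ∩ Finn ∩ Lila ∩ Yosef: ∅.
Yuki ∩ Finn ∩ Lila ∩ Yosef ∩ Yara: ∅.
There is no time when everyone is free.
No common window is at least 30 minutes long.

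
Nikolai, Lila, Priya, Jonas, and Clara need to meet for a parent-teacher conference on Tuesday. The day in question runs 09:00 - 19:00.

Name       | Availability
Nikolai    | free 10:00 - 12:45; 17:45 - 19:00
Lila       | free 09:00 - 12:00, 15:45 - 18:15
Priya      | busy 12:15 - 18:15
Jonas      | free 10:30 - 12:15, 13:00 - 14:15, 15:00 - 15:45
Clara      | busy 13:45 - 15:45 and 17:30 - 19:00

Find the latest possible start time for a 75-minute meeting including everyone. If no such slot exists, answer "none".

10:45

Nikolai free: 10:00-12:45, 17:45-19:00.
Lila free: 09:00-12:00, 15:45-18:15.
Priya free: 09:00-12:15, 18:15-19:00 (invert busy blocks within the working day).
Jonas free: 10:30-12:15, 13:00-14:15, 15:00-15:45.
Clara free: 09:00-13:45, 15:45-17:30 (invert busy blocks within the working day).
Nikolai ∩ Lila: 10:00-12:00, 17:45-18:15.
Nikolai ∩ Lila ∩ Priya: 10:00-12:00.
Nikolai ∩ Lila ∩ Priya ∩ Jonas: 10:30-12:00.
Nikolai ∩ Lila ∩ Priya ∩ Jonas ∩ Clara: 10:30-12:00.
So the common availability across everyone is 10:30-12:00.
The last common window of at least 75 minutes is 10:30-12:00; a 75-minute meeting can start as late as 10:45 and still end by 12:00.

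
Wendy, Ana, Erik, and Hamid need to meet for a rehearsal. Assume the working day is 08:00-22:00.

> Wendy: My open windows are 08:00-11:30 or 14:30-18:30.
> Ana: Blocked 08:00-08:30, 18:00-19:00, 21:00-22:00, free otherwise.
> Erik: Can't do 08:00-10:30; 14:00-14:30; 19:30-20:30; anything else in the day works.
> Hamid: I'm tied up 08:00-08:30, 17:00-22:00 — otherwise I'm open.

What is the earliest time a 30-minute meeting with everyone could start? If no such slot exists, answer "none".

10:30

Wendy free: 08:00-11:30, 14:30-18:30.
Ana free: 08:30-18:00, 19:00-21:00 (invert busy blocks within the working day).
Erik free: 10:30-14:00, 14:30-19:30, 20:30-22:00 (invert busy blocks within the working day).
Hamid free: 08:30-17:00 (invert busy blocks within the working day).
Wendy ∩ Ana: 08:30-11:30, 14:30-18:00.
Wendy ∩ Ana ∩ Erik: 10:30-11:30, 14:30-18:00.
Wendy ∩ Ana ∩ Erik ∩ Hamid: 10:30-11:30, 14:30-17:00.
The first common window of at least 30 minutes is 10:30-11:30, so the earliest start is 10:30.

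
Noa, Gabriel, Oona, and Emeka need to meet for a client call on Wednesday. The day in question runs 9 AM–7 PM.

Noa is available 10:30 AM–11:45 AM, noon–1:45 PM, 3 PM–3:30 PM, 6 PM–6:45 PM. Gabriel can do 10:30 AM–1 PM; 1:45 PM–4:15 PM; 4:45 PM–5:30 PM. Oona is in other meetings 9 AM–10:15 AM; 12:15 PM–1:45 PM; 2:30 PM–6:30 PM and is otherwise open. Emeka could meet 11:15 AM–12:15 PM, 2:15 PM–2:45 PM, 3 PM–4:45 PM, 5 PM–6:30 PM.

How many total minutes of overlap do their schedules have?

Noa free: 10:30-11:45, 12:00-13:45, 15:00-15:30, 18:00-18:45.
Gabriel free: 10:30-13:00, 13:45-16:15, 16:45-17:30.
Oona free: 10:15-12:15, 13:45-14:30, 18:30-19:00 (invert busy blocks within the working day).
Emeka free: 11:15-12:15, 14:15-14:45, 15:00-16:45, 17:00-18:30.
Noa ∩ Gabriel: 10:30-11:45, 12:00-13:00, 15:00-15:30.
Noa ∩ Gabriel ∩ Oona: 10:30-11:45, 12:00-12:15.
Noa ∩ Gabriel ∩ Oona ∩ Emeka: 11:15-11:45, 12:00-12:15.
Those are the intersection windows.
Summing the common windows: 30 + 15 = 45 minutes.

45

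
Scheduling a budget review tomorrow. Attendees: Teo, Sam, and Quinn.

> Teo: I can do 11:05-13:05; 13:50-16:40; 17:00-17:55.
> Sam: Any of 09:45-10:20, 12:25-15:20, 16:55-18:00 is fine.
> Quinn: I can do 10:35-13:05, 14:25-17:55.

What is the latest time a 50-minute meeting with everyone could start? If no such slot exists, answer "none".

17:05

Teo ∩ Sam: 12:25-13:05, 13:50-15:20, 17:00-17:55.
Teo ∩ Sam ∩ Quinn: 12:25-13:05, 14:25-15:20, 17:00-17:55.
The last common window of at least 50 minutes is 17:00-17:55; a 50-minute meeting can start as late as 17:05 and still end by 17:55.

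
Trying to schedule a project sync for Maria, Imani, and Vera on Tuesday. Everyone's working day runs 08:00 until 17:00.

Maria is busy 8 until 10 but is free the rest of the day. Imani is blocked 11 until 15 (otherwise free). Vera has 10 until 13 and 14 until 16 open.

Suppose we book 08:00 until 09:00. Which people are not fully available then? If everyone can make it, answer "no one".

Maria free: 10:00-17:00 (invert busy blocks within the working day).
Imani free: 08:00-11:00, 15:00-17:00 (invert busy blocks within the working day).
Vera free: 10:00-13:00, 14:00-16:00.
Maria: not fully free for 08:00-09:00. Imani: free for 08:00-09:00. Vera: not fully free for 08:00-09:00.

Maria, Vera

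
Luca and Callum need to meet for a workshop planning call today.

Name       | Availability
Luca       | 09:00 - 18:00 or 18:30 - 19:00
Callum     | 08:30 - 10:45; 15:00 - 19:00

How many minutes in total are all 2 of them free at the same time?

Luca ∩ Callum: 09:00-10:45, 15:00-18:00, 18:30-19:00.
Those are the intersection windows.
Summing the common windows: 105 + 180 + 30 = 315 minutes.

315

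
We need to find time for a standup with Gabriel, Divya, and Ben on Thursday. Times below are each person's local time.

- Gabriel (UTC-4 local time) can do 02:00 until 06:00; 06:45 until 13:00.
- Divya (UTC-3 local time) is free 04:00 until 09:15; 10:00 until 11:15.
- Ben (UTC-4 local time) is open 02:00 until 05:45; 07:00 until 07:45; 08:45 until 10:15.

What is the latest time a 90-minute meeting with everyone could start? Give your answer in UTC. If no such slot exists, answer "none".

08:15

Gabriel in UTC: 06:00-10:00, 10:45-17:00 (add 4h to convert from UTC-4).
Divya in UTC: 07:00-12:15, 13:00-14:15 (add 3h to convert from UTC-3).
Ben in UTC: 06:00-09:45, 11:00-11:45, 12:45-14:15 (add 4h to convert from UTC-4).
Gabriel ∩ Divya: 07:00-10:00, 10:45-12:15, 13:00-14:15.
Gabriel ∩ Divya ∩ Ben: 07:00-09:45, 11:00-11:45, 13:00-14:15.
So the common availability across everyone is 07:00-09:45, 11:00-11:45, 13:00-14:15.
The last common window of at least 90 minutes is 07:00-09:45; a 90-minute meeting can start as late as 08:15 and still end by 09:45.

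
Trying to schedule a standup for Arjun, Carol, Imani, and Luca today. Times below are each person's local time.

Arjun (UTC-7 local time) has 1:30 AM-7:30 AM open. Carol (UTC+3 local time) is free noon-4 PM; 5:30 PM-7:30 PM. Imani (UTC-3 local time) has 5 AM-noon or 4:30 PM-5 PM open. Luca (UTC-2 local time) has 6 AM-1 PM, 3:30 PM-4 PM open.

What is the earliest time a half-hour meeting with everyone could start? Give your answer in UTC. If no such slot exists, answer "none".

Arjun in UTC: 08:30-14:30 (add 7h to convert from UTC-7).
Carol in UTC: 09:00-13:00, 14:30-16:30 (subtract 3h to convert from UTC+3).
Imani in UTC: 08:00-15:00, 19:30-20:00 (add 3h to convert from UTC-3).
Luca in UTC: 08:00-15:00, 17:30-18:00 (add 2h to convert from UTC-2).
Arjun ∩ Carol: 09:00-13:00.
Arjun ∩ Carol ∩ Imani: 09:00-13:00.
Arjun ∩ Carol ∩ Imani ∩ Luca: 09:00-13:00.
The first common window of at least 30 minutes is 09:00-13:00, so the earliest start is 09:00.

09:00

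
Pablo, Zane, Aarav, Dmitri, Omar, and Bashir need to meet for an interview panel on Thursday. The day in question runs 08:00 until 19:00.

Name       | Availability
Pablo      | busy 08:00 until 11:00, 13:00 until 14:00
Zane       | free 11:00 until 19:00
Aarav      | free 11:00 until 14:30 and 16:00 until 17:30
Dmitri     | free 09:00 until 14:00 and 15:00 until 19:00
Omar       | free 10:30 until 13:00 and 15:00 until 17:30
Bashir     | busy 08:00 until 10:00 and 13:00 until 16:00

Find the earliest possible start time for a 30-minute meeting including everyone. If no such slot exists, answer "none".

Pablo free: 11:00-13:00, 14:00-19:00 (invert busy blocks within the working day).
Zane free: 11:00-19:00.
Aarav free: 11:00-14:30, 16:00-17:30.
Dmitri free: 09:00-14:00, 15:00-19:00.
Omar free: 10:30-13:00, 15:00-17:30.
Bashir free: 10:00-13:00, 16:00-19:00 (invert busy blocks within the working day).
Pablo ∩ Zane: 11:00-13:00, 14:00-19:00.
Pablo ∩ Zane ∩ Aarav: 11:00-13:00, 14:00-14:30, 16:00-17:30.
Pablo ∩ Zane ∩ Aarav ∩ Dmitri: 11:00-13:00, 16:00-17:30.
Pablo ∩ Zane ∩ Aarav ∩ Dmitri ∩ Omar: 11:00-13:00, 16:00-17:30.
Pablo ∩ Zane ∩ Aarav ∩ Dmitri ∩ Omar ∩ Bashir: 11:00-13:00, 16:00-17:30.
The first common window of at least 30 minutes is 11:00-13:00, so the earliest start is 11:00.

11:00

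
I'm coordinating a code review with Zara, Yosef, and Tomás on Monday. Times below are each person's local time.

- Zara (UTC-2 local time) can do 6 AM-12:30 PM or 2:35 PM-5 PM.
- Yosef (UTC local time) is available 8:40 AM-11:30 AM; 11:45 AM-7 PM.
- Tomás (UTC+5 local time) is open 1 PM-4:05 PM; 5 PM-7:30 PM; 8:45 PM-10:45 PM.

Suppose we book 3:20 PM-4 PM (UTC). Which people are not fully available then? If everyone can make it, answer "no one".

Tomás, Zara

Zara in UTC: 08:00-14:30, 16:35-19:00 (add 2h to convert from UTC-2).
Yosef in UTC: 08:40-11:30, 11:45-19:00.
Tomás in UTC: 08:00-11:05, 12:00-14:30, 15:45-17:45 (subtract 5h to convert from UTC+5).
Zara: not fully free for 15:20-16:00. Yosef: free for 15:20-16:00. Tomás: not fully free for 15:20-16:00.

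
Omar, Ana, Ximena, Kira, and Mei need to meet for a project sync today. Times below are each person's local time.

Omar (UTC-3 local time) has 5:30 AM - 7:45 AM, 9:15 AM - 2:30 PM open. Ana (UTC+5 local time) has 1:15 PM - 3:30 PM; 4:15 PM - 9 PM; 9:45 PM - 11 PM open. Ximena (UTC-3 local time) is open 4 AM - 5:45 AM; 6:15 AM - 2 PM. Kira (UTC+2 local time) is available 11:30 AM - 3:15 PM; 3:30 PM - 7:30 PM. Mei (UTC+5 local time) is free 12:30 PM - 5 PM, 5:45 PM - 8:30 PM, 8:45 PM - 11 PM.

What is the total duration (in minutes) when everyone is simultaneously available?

240

Omar in UTC: 08:30-10:45, 12:15-17:30 (add 3h to convert from UTC-3).
Ana in UTC: 08:15-10:30, 11:15-16:00, 16:45-18:00 (subtract 5h to convert from UTC+5).
Ximena in UTC: 07:00-08:45, 09:15-17:00 (add 3h to convert from UTC-3).
Kira in UTC: 09:30-13:15, 13:30-17:30 (subtract 2h to convert from UTC+2).
Mei in UTC: 07:30-12:00, 12:45-15:30, 15:45-18:00 (subtract 5h to convert from UTC+5).
Omar ∩ Ana: 08:30-10:30, 12:15-16:00, 16:45-17:30.
Omar ∩ Ana ∩ Ximena: 08:30-08:45, 09:15-10:30, 12:15-16:00, 16:45-17:00.
Omar ∩ Ana ∩ Ximena ∩ Kira: 09:30-10:30, 12:15-13:15, 13:30-16:00, 16:45-17:00.
Omar ∩ Ana ∩ Ximena ∩ Kira ∩ Mei: 09:30-10:30, 12:45-13:15, 13:30-15:30, 15:45-16:00, 16:45-17:00.
Those are the intersection windows.
Summing the common windows: 60 + 30 + 120 + 15 + 15 = 240 minutes.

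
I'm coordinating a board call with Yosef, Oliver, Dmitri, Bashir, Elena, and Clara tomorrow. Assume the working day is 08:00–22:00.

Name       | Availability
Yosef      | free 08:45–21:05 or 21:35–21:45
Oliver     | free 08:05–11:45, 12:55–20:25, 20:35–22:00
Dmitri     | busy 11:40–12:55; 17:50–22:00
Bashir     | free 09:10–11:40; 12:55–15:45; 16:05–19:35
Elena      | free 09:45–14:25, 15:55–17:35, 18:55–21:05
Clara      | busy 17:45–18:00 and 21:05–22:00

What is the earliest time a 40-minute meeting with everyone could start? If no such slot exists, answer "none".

Yosef free: 08:45-21:05, 21:35-21:45.
Oliver free: 08:05-11:45, 12:55-20:25, 20:35-22:00.
Dmitri free: 08:00-11:40, 12:55-17:50 (invert busy blocks within the working day).
Bashir free: 09:10-11:40, 12:55-15:45, 16:05-19:35.
Elena free: 09:45-14:25, 15:55-17:35, 18:55-21:05.
Clara free: 08:00-17:45, 18:00-21:05 (invert busy blocks within the working day).
Yosef ∩ Oliver: 08:45-11:45, 12:55-20:25, 20:35-21:05, 21:35-21:45.
Yosef ∩ Oliver ∩ Dmitri: 08:45-11:40, 12:55-17:50.
Yosef ∩ Oliver ∩ Dmitri ∩ Bashir: 09:10-11:40, 12:55-15:45, 16:05-17:50.
Yosef ∩ Oliver ∩ Dmitri ∩ Bashir ∩ Elena: 09:45-11:40, 12:55-14:25, 16:05-17:35.
Yosef ∩ Oliver ∩ Dmitri ∩ Bashir ∩ Elena ∩ Clara: 09:45-11:40, 12:55-14:25, 16:05-17:35.
Those are the intersection windows.
The first common window of at least 40 minutes is 09:45-11:40, so the earliest start is 09:45.

09:45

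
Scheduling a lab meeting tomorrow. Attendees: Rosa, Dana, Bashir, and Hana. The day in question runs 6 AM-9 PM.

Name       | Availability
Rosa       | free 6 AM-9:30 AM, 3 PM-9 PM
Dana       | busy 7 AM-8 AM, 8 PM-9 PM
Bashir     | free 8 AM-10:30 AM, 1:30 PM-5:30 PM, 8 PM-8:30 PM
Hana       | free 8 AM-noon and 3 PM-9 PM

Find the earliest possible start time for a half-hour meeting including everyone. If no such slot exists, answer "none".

08:00

Rosa free: 06:00-09:30, 15:00-21:00.
Dana free: 06:00-07:00, 08:00-20:00 (invert busy blocks within the working day).
Bashir free: 08:00-10:30, 13:30-17:30, 20:00-20:30.
Hana free: 08:00-12:00, 15:00-21:00.
Rosa ∩ Dana: 06:00-07:00, 08:00-09:30, 15:00-20:00.
Rosa ∩ Dana ∩ Bashir: 08:00-09:30, 15:00-17:30.
Rosa ∩ Dana ∩ Bashir ∩ Hana: 08:00-09:30, 15:00-17:30.
The first common window of at least 30 minutes is 08:00-09:30, so the earliest start is 08:00.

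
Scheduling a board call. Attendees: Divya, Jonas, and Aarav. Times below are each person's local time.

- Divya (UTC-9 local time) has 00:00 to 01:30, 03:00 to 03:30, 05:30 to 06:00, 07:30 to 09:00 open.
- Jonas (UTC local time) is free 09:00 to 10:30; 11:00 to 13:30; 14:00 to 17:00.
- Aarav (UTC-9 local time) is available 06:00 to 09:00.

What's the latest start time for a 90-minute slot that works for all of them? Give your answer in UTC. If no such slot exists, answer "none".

none

Divya in UTC: 09:00-10:30, 12:00-12:30, 14:30-15:00, 16:30-18:00 (add 9h to convert from UTC-9).
Jonas in UTC: 09:00-10:30, 11:00-13:30, 14:00-17:00.
Aarav in UTC: 15:00-18:00 (add 9h to convert from UTC-9).
Divya ∩ Jonas: 09:00-10:30, 12:00-12:30, 14:30-15:00, 16:30-17:00.
Divya ∩ Jonas ∩ Aarav: 16:30-17:00.
No common window is at least 90 minutes long.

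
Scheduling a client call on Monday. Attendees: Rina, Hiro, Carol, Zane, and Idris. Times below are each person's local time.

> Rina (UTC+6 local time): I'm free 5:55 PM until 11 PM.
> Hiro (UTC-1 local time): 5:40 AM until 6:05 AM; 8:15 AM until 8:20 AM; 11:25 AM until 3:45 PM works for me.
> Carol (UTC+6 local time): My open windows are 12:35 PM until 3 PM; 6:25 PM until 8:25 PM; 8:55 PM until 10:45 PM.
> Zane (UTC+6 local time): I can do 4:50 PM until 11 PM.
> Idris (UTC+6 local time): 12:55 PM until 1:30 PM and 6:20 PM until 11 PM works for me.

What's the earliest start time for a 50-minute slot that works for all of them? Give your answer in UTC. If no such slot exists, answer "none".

12:25

Rina in UTC: 11:55-17:00 (subtract 6h to convert from UTC+6).
Hiro in UTC: 06:40-07:05, 09:15-09:20, 12:25-16:45 (add 1h to convert from UTC-1).
Carol in UTC: 06:35-09:00, 12:25-14:25, 14:55-16:45 (subtract 6h to convert from UTC+6).
Zane in UTC: 10:50-17:00 (subtract 6h to convert from UTC+6).
Idris in UTC: 06:55-07:30, 12:20-17:00 (subtract 6h to convert from UTC+6).
Rina ∩ Hiro: 12:25-16:45.
Rina ∩ Hiro ∩ Carol: 12:25-14:25, 14:55-16:45.
Rina ∩ Hiro ∩ Carol ∩ Zane: 12:25-14:25, 14:55-16:45.
Rina ∩ Hiro ∩ Carol ∩ Zane ∩ Idris: 12:25-14:25, 14:55-16:45.
The first common window of at least 50 minutes is 12:25-14:25, so the earliest start is 12:25.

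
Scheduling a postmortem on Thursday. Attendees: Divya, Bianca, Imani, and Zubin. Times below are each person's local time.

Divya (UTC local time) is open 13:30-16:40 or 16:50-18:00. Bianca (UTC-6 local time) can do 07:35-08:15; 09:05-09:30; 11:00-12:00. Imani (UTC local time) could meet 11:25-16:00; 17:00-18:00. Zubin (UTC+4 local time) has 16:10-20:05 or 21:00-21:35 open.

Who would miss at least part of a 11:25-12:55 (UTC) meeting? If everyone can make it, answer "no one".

Bianca, Divya, Zubin

Divya in UTC: 13:30-16:40, 16:50-18:00.
Bianca in UTC: 13:35-14:15, 15:05-15:30, 17:00-18:00 (add 6h to convert from UTC-6).
Imani in UTC: 11:25-16:00, 17:00-18:00.
Zubin in UTC: 12:10-16:05, 17:00-17:35 (subtract 4h to convert from UTC+4).
Divya: not fully free for 11:25-12:55. Bianca: not fully free for 11:25-12:55. Imani: free for 11:25-12:55. Zubin: not fully free for 11:25-12:55.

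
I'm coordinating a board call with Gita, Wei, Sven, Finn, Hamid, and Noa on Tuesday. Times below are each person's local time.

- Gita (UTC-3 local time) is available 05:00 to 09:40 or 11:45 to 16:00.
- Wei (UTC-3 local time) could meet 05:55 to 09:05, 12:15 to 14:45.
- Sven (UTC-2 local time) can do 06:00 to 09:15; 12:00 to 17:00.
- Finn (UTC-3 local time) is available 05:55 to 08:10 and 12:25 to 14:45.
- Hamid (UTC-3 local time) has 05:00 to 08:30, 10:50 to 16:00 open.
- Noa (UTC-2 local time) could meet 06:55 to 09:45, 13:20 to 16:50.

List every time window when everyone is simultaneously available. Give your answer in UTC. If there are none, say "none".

08:55-11:10, 15:25-17:45

Gita in UTC: 08:00-12:40, 14:45-19:00 (add 3h to convert from UTC-3).
Wei in UTC: 08:55-12:05, 15:15-17:45 (add 3h to convert from UTC-3).
Sven in UTC: 08:00-11:15, 14:00-19:00 (add 2h to convert from UTC-2).
Finn in UTC: 08:55-11:10, 15:25-17:45 (add 3h to convert from UTC-3).
Hamid in UTC: 08:00-11:30, 13:50-19:00 (add 3h to convert from UTC-3).
Noa in UTC: 08:55-11:45, 15:20-18:50 (add 2h to convert from UTC-2).
Gita ∩ Wei: 08:55-12:05, 15:15-17:45.
Gita ∩ Wei ∩ Sven: 08:55-11:15, 15:15-17:45.
Gita ∩ Wei ∩ Sven ∩ Finn: 08:55-11:10, 15:25-17:45.
Gita ∩ Wei ∩ Sven ∩ Finn ∩ Hamid: 08:55-11:10, 15:25-17:45.
Gita ∩ Wei ∩ Sven ∩ Finn ∩ Hamid ∩ Noa: 08:55-11:10, 15:25-17:45.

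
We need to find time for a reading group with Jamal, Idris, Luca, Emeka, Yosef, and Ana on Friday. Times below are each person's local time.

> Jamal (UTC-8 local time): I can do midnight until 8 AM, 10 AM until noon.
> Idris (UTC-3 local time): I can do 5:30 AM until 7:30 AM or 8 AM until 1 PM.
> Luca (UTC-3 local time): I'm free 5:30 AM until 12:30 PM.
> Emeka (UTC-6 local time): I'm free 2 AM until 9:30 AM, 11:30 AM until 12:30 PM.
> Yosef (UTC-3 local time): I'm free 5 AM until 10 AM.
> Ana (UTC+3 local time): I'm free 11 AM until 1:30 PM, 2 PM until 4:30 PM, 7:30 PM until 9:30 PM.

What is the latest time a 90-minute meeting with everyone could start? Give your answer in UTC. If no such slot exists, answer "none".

11:30

Jamal in UTC: 08:00-16:00, 18:00-20:00 (add 8h to convert from UTC-8).
Idris in UTC: 08:30-10:30, 11:00-16:00 (add 3h to convert from UTC-3).
Luca in UTC: 08:30-15:30 (add 3h to convert from UTC-3).
Emeka in UTC: 08:00-15:30, 17:30-18:30 (add 6h to convert from UTC-6).
Yosef in UTC: 08:00-13:00 (add 3h to convert from UTC-3).
Ana in UTC: 08:00-10:30, 11:00-13:30, 16:30-18:30 (subtract 3h to convert from UTC+3).
Jamal ∩ Idris: 08:30-10:30, 11:00-16:00.
Jamal ∩ Idris ∩ Luca: 08:30-10:30, 11:00-15:30.
Jamal ∩ Idris ∩ Luca ∩ Emeka: 08:30-10:30, 11:00-15:30.
Jamal ∩ Idris ∩ Luca ∩ Emeka ∩ Yosef: 08:30-10:30, 11:00-13:00.
Jamal ∩ Idris ∩ Luca ∩ Emeka ∩ Yosef ∩ Ana: 08:30-10:30, 11:00-13:00.
Those are the intersection windows.
The last common window of at least 90 minutes is 11:00-13:00; a 90-minute meeting can start as late as 11:30 and still end by 13:00.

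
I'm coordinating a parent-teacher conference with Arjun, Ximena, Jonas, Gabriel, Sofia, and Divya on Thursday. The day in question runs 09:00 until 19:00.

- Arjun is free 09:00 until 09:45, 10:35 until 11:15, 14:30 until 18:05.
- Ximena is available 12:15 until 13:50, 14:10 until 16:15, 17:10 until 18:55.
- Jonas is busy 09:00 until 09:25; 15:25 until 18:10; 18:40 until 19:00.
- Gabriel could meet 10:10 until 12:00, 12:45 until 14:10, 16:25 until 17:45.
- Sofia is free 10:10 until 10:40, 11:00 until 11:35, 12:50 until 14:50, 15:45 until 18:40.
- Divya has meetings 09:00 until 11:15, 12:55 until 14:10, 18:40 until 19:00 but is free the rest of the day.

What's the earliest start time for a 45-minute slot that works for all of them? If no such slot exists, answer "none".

Arjun free: 09:00-09:45, 10:35-11:15, 14:30-18:05.
Ximena free: 12:15-13:50, 14:10-16:15, 17:10-18:55.
Jonas free: 09:25-15:25, 18:10-18:40 (invert busy blocks within the working day).
Gabriel free: 10:10-12:00, 12:45-14:10, 16:25-17:45.
Sofia free: 10:10-10:40, 11:00-11:35, 12:50-14:50, 15:45-18:40.
Divya free: 11:15-12:55, 14:10-18:40 (invert busy blocks within the working day).
Arjun ∩ Ximena: 14:30-16:15, 17:10-18:05.
Arjun ∩ Ximena ∩ Jonas: 14:30-15:25.
Arjun ∩ Ximena ∩ Jonas ∩ Gabriel: ∅.
Arjun ∩ Ximena ∩ Jonas ∩ Gabriel ∩ Sofia: ∅.
Arjun ∩ Ximena ∩ Jonas ∩ Gabriel ∩ Sofia ∩ Divya: ∅.
There is no time when everyone is free.
No common window is at least 45 minutes long.

none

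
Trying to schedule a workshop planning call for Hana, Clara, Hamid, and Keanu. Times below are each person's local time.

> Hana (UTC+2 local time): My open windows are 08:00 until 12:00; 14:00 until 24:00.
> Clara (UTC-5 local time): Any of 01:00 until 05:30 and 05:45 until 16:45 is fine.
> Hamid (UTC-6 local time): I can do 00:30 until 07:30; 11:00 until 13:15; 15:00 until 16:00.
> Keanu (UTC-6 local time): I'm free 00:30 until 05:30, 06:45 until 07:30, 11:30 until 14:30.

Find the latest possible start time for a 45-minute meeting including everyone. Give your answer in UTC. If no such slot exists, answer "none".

18:30

Hana in UTC: 06:00-10:00, 12:00-22:00 (subtract 2h to convert from UTC+2).
Clara in UTC: 06:00-10:30, 10:45-21:45 (add 5h to convert from UTC-5).
Hamid in UTC: 06:30-13:30, 17:00-19:15, 21:00-22:00 (add 6h to convert from UTC-6).
Keanu in UTC: 06:30-11:30, 12:45-13:30, 17:30-20:30 (add 6h to convert from UTC-6).
Hana ∩ Clara: 06:00-10:00, 12:00-21:45.
Hana ∩ Clara ∩ Hamid: 06:30-10:00, 12:00-13:30, 17:00-19:15, 21:00-21:45.
Hana ∩ Clara ∩ Hamid ∩ Keanu: 06:30-10:00, 12:45-13:30, 17:30-19:15.
The last common window of at least 45 minutes is 17:30-19:15; a 45-minute meeting can start as late as 18:30 and still end by 19:15.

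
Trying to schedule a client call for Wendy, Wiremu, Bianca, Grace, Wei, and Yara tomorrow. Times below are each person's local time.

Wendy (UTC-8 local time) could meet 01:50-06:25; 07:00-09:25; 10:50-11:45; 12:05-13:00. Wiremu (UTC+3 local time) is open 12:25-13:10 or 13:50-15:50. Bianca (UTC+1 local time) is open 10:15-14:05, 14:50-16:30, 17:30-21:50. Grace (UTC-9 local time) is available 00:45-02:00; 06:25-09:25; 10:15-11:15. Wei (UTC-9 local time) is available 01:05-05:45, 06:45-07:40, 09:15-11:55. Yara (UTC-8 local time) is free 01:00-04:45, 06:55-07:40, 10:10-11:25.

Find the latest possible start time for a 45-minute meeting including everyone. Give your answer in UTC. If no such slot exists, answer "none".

none

Wendy in UTC: 09:50-14:25, 15:00-17:25, 18:50-19:45, 20:05-21:00 (add 8h to convert from UTC-8).
Wiremu in UTC: 09:25-10:10, 10:50-12:50 (subtract 3h to convert from UTC+3).
Bianca in UTC: 09:15-13:05, 13:50-15:30, 16:30-20:50 (subtract 1h to convert from UTC+1).
Grace in UTC: 09:45-11:00, 15:25-18:25, 19:15-20:15 (add 9h to convert from UTC-9).
Wei in UTC: 10:05-14:45, 15:45-16:40, 18:15-20:55 (add 9h to convert from UTC-9).
Yara in UTC: 09:00-12:45, 14:55-15:40, 18:10-19:25 (add 8h to convert from UTC-8).
Wendy ∩ Wiremu: 09:50-10:10, 10:50-12:50.
Wendy ∩ Wiremu ∩ Bianca: 09:50-10:10, 10:50-12:50.
Wendy ∩ Wiremu ∩ Bianca ∩ Grace: 09:50-10:10, 10:50-11:00.
Wendy ∩ Wiremu ∩ Bianca ∩ Grace ∩ Wei: 10:05-10:10, 10:50-11:00.
Wendy ∩ Wiremu ∩ Bianca ∩ Grace ∩ Wei ∩ Yara: 10:05-10:10, 10:50-11:00.
So the common availability across everyone is 10:05-10:10, 10:50-11:00.
No common window is at least 45 minutes long.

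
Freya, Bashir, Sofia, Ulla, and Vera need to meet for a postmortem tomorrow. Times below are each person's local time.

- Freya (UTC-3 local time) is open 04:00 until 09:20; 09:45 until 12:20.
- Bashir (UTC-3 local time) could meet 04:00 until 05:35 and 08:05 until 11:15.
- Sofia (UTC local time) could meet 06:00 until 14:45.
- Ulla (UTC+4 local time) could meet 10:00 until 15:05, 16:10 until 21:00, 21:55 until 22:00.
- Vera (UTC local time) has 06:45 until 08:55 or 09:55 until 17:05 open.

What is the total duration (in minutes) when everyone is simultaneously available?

195

Freya in UTC: 07:00-12:20, 12:45-15:20 (add 3h to convert from UTC-3).
Bashir in UTC: 07:00-08:35, 11:05-14:15 (add 3h to convert from UTC-3).
Sofia in UTC: 06:00-14:45.
Ulla in UTC: 06:00-11:05, 12:10-17:00, 17:55-18:00 (subtract 4h to convert from UTC+4).
Vera in UTC: 06:45-08:55, 09:55-17:05.
Freya ∩ Bashir: 07:00-08:35, 11:05-12:20, 12:45-14:15.
Freya ∩ Bashir ∩ Sofia: 07:00-08:35, 11:05-12:20, 12:45-14:15.
Freya ∩ Bashir ∩ Sofia ∩ Ulla: 07:00-08:35, 12:10-12:20, 12:45-14:15.
Freya ∩ Bashir ∩ Sofia ∩ Ulla ∩ Vera: 07:00-08:35, 12:10-12:20, 12:45-14:15.
Summing the common windows: 95 + 10 + 90 = 195 minutes.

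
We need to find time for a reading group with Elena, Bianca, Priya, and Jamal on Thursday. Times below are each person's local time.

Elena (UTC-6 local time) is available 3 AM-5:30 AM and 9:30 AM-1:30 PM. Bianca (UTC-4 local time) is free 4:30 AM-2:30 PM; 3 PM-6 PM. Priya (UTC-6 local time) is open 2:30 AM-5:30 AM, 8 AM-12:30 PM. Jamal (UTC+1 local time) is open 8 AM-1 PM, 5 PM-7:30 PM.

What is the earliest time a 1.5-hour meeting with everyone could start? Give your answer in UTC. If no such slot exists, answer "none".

Elena in UTC: 09:00-11:30, 15:30-19:30 (add 6h to convert from UTC-6).
Bianca in UTC: 08:30-18:30, 19:00-22:00 (add 4h to convert from UTC-4).
Priya in UTC: 08:30-11:30, 14:00-18:30 (add 6h to convert from UTC-6).
Jamal in UTC: 07:00-12:00, 16:00-18:30 (subtract 1h to convert from UTC+1).
Elena ∩ Bianca: 09:00-11:30, 15:30-18:30, 19:00-19:30.
Elena ∩ Bianca ∩ Priya: 09:00-11:30, 15:30-18:30.
Elena ∩ Bianca ∩ Priya ∩ Jamal: 09:00-11:30, 16:00-18:30.
So the common availability across everyone is 09:00-11:30, 16:00-18:30.
The first common window of at least 90 minutes is 09:00-11:30, so the earliest start is 09:00.

09:00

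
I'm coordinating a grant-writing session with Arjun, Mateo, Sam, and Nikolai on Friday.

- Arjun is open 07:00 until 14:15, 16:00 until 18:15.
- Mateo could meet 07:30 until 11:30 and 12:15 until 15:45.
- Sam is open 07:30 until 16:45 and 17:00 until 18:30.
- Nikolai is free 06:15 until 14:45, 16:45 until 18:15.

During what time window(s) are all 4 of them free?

07:30-11:30, 12:15-14:15

Arjun ∩ Mateo: 07:30-11:30, 12:15-14:15.
Arjun ∩ Mateo ∩ Sam: 07:30-11:30, 12:15-14:15.
Arjun ∩ Mateo ∩ Sam ∩ Nikolai: 07:30-11:30, 12:15-14:15.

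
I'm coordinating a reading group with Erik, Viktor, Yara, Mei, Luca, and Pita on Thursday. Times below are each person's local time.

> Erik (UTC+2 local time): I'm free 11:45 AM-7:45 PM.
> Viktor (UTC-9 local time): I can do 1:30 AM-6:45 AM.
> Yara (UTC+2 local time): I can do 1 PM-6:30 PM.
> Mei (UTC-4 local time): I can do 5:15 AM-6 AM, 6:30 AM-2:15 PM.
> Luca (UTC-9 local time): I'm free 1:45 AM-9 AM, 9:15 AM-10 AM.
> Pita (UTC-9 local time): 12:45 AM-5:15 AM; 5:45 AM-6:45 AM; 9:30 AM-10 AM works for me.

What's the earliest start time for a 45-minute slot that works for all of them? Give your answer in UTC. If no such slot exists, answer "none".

11:00

Erik in UTC: 09:45-17:45 (subtract 2h to convert from UTC+2).
Viktor in UTC: 10:30-15:45 (add 9h to convert from UTC-9).
Yara in UTC: 11:00-16:30 (subtract 2h to convert from UTC+2).
Mei in UTC: 09:15-10:00, 10:30-18:15 (add 4h to convert from UTC-4).
Luca in UTC: 10:45-18:00, 18:15-19:00 (add 9h to convert from UTC-9).
Pita in UTC: 09:45-14:15, 14:45-15:45, 18:30-19:00 (add 9h to convert from UTC-9).
Erik ∩ Viktor: 10:30-15:45.
Erik ∩ Viktor ∩ Yara: 11:00-15:45.
Erik ∩ Viktor ∩ Yara ∩ Mei: 11:00-15:45.
Erik ∩ Viktor ∩ Yara ∩ Mei ∩ Luca: 11:00-15:45.
Erik ∩ Viktor ∩ Yara ∩ Mei ∩ Luca ∩ Pita: 11:00-14:15, 14:45-15:45.
Those are the intersection windows.
The first common window of at least 45 minutes is 11:00-14:15, so the earliest start is 11:00.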